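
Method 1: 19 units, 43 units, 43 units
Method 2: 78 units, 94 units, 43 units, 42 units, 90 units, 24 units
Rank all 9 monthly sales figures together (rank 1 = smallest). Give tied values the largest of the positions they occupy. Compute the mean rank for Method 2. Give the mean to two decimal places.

Sorted (ascending): 19, 24, 42, 43, 43, 43, 78, 90, 94
The 3 values of 43 occupy positions 4–6 → each gets rank 6.
Method 2 values → pooled ranks: 78→7, 94→9, 43→6, 42→3, 90→8, 24→2
Mean rank = (7 + 9 + 6 + 3 + 8 + 2) / 6 = 5.83

5.83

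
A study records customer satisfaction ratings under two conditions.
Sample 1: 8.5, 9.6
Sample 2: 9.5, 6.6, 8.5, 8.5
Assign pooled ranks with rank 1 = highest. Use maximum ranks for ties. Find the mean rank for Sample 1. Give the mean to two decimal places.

3.00

Sorted (descending): 9.6, 9.5, 8.5, 8.5, 8.5, 6.6
The 3 values of 8.5 occupy positions 3–5 → each gets rank 5.
Sample 1 values → pooled ranks: 8.5→5, 9.6→1
Mean rank = (5 + 1) / 2 = 3.00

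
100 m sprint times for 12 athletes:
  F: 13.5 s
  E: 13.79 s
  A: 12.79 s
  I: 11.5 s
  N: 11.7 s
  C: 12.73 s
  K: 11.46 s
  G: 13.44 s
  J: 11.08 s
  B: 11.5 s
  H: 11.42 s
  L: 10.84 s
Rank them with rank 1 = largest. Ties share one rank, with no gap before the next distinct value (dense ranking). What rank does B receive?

Sorted (descending): 13.79, 13.5, 13.44, 12.79, 12.73, 11.7, 11.5, 11.5, 11.46, 11.42, 11.08, 10.84
The 2 values of 11.5 share dense rank 7.
Remaining distinct values take the next consecutive integers.
B has value 11.5 s → rank 7.

7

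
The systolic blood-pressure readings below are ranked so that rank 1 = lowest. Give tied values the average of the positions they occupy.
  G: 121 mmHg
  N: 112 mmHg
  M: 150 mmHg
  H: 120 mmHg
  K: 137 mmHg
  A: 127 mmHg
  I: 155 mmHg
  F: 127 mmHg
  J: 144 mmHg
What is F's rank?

4.5

Sorted (ascending): 112, 120, 121, 127, 127, 137, 144, 150, 155
The 2 values of 127 occupy positions 4–5 → average rank (4+5)/2 = 4.5.
F has value 127 mmHg → rank 4.5.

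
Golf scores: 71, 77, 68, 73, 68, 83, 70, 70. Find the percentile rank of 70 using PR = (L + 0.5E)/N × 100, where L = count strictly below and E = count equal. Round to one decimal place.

37.5

N = 8.
Strictly below 70: 2. Equal to 70: 2.
PR = (2 + 0.5·2)/8 × 100 = 37.5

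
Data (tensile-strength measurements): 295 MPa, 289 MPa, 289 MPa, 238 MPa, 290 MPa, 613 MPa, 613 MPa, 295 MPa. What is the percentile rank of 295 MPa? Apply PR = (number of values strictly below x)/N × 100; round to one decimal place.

N = 8.
Strictly below 295: 4. Equal to 295: 2.
PR = 4/8 × 100 = 50.0

50.0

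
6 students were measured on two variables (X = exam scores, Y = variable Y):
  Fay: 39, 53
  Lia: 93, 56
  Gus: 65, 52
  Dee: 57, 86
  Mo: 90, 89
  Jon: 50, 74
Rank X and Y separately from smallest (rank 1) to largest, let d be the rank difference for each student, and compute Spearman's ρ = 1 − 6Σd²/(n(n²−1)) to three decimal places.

Ranks of variable 1: 1, 6, 4, 3, 5, 2
Ranks of variable 2: 2, 3, 1, 5, 6, 4
d = r₁ − r₂: -1, 3, 3, -2, -1, -2
d²: 1, 9, 9, 4, 1, 4; Σd² = 28
ρ = 1 − 6·28/(6·35) = 1 − 168/210 = 0.200

0.200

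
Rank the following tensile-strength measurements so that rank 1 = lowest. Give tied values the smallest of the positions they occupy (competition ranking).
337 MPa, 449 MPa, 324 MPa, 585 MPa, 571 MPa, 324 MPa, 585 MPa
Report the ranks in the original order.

3, 4, 1, 6, 5, 1, 6

Sorted (ascending): 324, 324, 337, 449, 571, 585, 585
The 2 values of 324 occupy positions 1–2 → each gets rank 1.
The 2 values of 585 occupy positions 6–7 → each gets rank 6.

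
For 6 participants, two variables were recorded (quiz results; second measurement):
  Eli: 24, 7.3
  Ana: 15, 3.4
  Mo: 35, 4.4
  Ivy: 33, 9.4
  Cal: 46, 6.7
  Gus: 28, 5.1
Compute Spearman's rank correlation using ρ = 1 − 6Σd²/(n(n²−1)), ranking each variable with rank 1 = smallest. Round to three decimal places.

Ranks of variable 1: 2, 1, 5, 4, 6, 3
Ranks of variable 2: 5, 1, 2, 6, 4, 3
d = r₁ − r₂: -3, 0, 3, -2, 2, 0
d²: 9, 0, 9, 4, 4, 0; Σd² = 26
ρ = 1 − 6·26/(6·35) = 1 − 156/210 = 0.257

0.257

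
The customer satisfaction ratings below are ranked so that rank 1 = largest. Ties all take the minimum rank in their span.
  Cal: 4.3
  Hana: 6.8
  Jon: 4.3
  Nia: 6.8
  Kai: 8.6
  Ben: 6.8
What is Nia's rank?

2

Sorted (descending): 8.6, 6.8, 6.8, 6.8, 4.3, 4.3
The 3 values of 6.8 occupy positions 2–4 → each gets rank 2.
The 2 values of 4.3 occupy positions 5–6 → each gets rank 5.
Nia has value 6.8 → rank 2.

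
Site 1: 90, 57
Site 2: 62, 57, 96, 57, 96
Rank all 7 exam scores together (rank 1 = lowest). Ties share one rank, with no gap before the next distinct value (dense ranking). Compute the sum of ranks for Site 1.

Sorted (ascending): 57, 57, 57, 62, 90, 96, 96
The 3 values of 57 share dense rank 1.
The 2 values of 96 share dense rank 4.
Remaining distinct values take the next consecutive integers.
Site 1 values → pooled ranks: 90→3, 57→1
Rank sum = 3 + 1 = 4

4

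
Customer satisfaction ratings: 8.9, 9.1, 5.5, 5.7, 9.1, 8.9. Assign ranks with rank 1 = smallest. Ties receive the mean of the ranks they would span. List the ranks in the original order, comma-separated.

3.5, 5.5, 1, 2, 5.5, 3.5

Sorted (ascending): 5.5, 5.7, 8.9, 8.9, 9.1, 9.1
The 2 values of 8.9 occupy positions 3–4 → average rank (3+4)/2 = 3.5.
The 2 values of 9.1 occupy positions 5–6 → average rank (5+6)/2 = 5.5.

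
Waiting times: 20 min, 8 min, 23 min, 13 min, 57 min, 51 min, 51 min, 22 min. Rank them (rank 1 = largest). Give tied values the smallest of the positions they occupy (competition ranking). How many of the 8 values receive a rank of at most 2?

Sorted (descending): 57, 51, 51, 23, 22, 20, 13, 8
The 2 values of 51 occupy positions 2–3 → each gets rank 2.
Ranks ≤ 2: {1, 2, 2} → 3 values.

3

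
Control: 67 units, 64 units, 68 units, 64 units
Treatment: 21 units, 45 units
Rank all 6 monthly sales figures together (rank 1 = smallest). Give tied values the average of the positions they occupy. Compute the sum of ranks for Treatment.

3

Sorted (ascending): 21, 45, 64, 64, 67, 68
The 2 values of 64 occupy positions 3–4 → average rank (3+4)/2 = 3.5.
Treatment values → pooled ranks: 21→1, 45→2
Rank sum = 1 + 2 = 3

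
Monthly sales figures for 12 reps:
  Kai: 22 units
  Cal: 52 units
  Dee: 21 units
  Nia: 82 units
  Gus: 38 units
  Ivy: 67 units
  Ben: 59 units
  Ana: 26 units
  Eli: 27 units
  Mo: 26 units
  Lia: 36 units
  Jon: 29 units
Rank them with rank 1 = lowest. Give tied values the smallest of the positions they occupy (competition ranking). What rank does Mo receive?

Sorted (ascending): 21, 22, 26, 26, 27, 29, 36, 38, 52, 59, 67, 82
The 2 values of 26 occupy positions 3–4 → each gets rank 3.
Mo has value 26 units → rank 3.

3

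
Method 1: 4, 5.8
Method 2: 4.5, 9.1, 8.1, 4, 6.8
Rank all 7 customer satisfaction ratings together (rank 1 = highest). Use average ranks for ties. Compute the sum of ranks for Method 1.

10.5

Sorted (descending): 9.1, 8.1, 6.8, 5.8, 4.5, 4, 4
The 2 values of 4 occupy positions 6–7 → average rank (6+7)/2 = 6.5.
Method 1 values → pooled ranks: 4→6.5, 5.8→4
Rank sum = 6.5 + 4 = 10.5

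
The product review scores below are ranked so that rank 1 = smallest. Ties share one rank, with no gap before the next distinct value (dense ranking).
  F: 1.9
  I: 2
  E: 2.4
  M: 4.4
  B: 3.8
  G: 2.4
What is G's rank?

Sorted (ascending): 1.9, 2, 2.4, 2.4, 3.8, 4.4
The 2 values of 2.4 share dense rank 3.
Remaining distinct values take the next consecutive integers.
G has value 2.4 → rank 3.

3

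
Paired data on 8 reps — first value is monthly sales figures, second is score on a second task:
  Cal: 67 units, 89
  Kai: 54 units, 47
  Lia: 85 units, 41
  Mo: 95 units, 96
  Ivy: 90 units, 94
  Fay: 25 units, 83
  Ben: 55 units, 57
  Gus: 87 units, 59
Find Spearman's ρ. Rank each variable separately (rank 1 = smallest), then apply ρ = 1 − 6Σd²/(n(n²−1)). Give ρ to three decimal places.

Ranks of variable 1: 4, 2, 5, 8, 7, 1, 3, 6
Ranks of variable 2: 6, 2, 1, 8, 7, 5, 3, 4
d = r₁ − r₂: -2, 0, 4, 0, 0, -4, 0, 2
d²: 4, 0, 16, 0, 0, 16, 0, 4; Σd² = 40
ρ = 1 − 6·40/(8·63) = 1 − 240/504 = 0.524

0.524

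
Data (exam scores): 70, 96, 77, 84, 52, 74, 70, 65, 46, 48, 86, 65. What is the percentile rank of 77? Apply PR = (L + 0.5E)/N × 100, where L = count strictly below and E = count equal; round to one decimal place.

70.8

N = 12.
Strictly below 77: 8. Equal to 77: 1.
PR = (8 + 0.5·1)/12 × 100 = 70.8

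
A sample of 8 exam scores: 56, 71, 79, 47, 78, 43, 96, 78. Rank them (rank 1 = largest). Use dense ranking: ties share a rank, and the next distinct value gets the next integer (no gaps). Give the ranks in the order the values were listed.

5, 4, 2, 6, 3, 7, 1, 3

Sorted (descending): 96, 79, 78, 78, 71, 56, 47, 43
The 2 values of 78 share dense rank 3.
Remaining distinct values take the next consecutive integers.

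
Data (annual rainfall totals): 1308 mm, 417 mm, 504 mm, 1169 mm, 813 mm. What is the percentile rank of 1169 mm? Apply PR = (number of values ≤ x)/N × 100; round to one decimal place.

N = 5.
Strictly below 1169: 3. Equal to 1169: 1.
PR = 4/5 × 100 = 80.0

80.0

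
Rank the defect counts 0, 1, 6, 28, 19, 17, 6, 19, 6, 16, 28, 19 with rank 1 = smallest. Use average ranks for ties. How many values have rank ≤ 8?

Sorted (ascending): 0, 1, 6, 6, 6, 16, 17, 19, 19, 19, 28, 28
The 3 values of 6 occupy positions 3–5 → average rank 4.
The 3 values of 19 occupy positions 8–10 → average rank 9.
The 2 values of 28 occupy positions 11–12 → average rank (11+12)/2 = 11.5.
Ranks ≤ 8: {1, 2, 4, 4, 4, 6, 7} → 7 values.

7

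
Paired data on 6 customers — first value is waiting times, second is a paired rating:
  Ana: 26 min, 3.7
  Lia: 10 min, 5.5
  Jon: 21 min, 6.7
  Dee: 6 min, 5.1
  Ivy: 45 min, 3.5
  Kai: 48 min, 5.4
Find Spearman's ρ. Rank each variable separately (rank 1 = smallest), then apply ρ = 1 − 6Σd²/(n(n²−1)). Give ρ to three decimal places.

Ranks of variable 1: 4, 2, 3, 1, 5, 6
Ranks of variable 2: 2, 5, 6, 3, 1, 4
d = r₁ − r₂: 2, -3, -3, -2, 4, 2
d²: 4, 9, 9, 4, 16, 4; Σd² = 46
ρ = 1 − 6·46/(6·35) = 1 − 276/210 = -0.314

-0.314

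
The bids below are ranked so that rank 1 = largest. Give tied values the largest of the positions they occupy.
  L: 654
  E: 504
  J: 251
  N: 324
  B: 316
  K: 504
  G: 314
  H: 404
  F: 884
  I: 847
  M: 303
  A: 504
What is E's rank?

6

Sorted (descending): 884, 847, 654, 504, 504, 504, 404, 324, 316, 314, 303, 251
The 3 values of 504 occupy positions 4–6 → each gets rank 6.
E has value 504 → rank 6.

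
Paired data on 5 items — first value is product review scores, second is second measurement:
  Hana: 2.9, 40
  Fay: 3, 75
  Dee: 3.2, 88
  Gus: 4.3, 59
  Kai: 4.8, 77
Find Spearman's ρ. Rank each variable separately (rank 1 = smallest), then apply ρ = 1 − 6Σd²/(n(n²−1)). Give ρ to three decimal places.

Ranks of variable 1: 1, 2, 3, 4, 5
Ranks of variable 2: 1, 3, 5, 2, 4
d = r₁ − r₂: 0, -1, -2, 2, 1
d²: 0, 1, 4, 4, 1; Σd² = 10
ρ = 1 − 6·10/(5·24) = 1 − 60/120 = 0.500

0.500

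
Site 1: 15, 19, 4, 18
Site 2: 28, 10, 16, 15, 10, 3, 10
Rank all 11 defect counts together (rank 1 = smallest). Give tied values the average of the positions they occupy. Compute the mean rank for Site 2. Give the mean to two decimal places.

5.50

Sorted (ascending): 3, 4, 10, 10, 10, 15, 15, 16, 18, 19, 28
The 3 values of 10 occupy positions 3–5 → average rank 4.
The 2 values of 15 occupy positions 6–7 → average rank (6+7)/2 = 6.5.
Site 2 values → pooled ranks: 28→11, 10→4, 16→8, 15→6.5, 10→4, 3→1, 10→4
Mean rank = (11 + 4 + 8 + 6.5 + 4 + 1 + 4) / 7 = 5.50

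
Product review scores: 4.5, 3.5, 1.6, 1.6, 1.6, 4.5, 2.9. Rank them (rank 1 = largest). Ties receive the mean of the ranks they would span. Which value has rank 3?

Sorted (descending): 4.5, 4.5, 3.5, 2.9, 1.6, 1.6, 1.6
The 2 values of 4.5 occupy positions 1–2 → average rank (1+2)/2 = 1.5.
The 3 values of 1.6 occupy positions 5–7 → average rank 6.
Rank 3 → value 3.5.

3.5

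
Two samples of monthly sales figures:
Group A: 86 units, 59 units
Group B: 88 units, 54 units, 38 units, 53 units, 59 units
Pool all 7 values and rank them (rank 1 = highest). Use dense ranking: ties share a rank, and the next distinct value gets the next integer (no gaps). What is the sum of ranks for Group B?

Sorted (descending): 88, 86, 59, 59, 54, 53, 38
The 2 values of 59 share dense rank 3.
Remaining distinct values take the next consecutive integers.
Group B values → pooled ranks: 88→1, 54→4, 38→6, 53→5, 59→3
Rank sum = 1 + 4 + 6 + 5 + 3 = 19

19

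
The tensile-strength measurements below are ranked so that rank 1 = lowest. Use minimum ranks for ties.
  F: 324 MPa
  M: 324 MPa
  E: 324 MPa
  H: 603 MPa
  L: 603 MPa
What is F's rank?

1

Sorted (ascending): 324, 324, 324, 603, 603
The 3 values of 324 occupy positions 1–3 → each gets rank 1.
The 2 values of 603 occupy positions 4–5 → each gets rank 4.
F has value 324 MPa → rank 1.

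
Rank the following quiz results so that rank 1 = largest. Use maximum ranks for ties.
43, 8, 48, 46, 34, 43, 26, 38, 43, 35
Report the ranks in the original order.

5, 10, 1, 2, 8, 5, 9, 6, 5, 7

Sorted (descending): 48, 46, 43, 43, 43, 38, 35, 34, 26, 8
The 3 values of 43 occupy positions 3–5 → each gets rank 5.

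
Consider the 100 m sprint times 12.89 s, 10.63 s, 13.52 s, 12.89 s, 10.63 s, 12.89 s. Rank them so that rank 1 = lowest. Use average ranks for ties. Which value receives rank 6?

13.52

Sorted (ascending): 10.63, 10.63, 12.89, 12.89, 12.89, 13.52
The 2 values of 10.63 occupy positions 1–2 → average rank (1+2)/2 = 1.5.
The 3 values of 12.89 occupy positions 3–5 → average rank 4.
Rank 6 → value 13.52.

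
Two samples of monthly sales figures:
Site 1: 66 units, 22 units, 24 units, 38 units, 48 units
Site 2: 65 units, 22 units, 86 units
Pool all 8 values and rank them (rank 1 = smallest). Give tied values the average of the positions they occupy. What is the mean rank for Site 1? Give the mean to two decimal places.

Sorted (ascending): 22, 22, 24, 38, 48, 65, 66, 86
The 2 values of 22 occupy positions 1–2 → average rank (1+2)/2 = 1.5.
Site 1 values → pooled ranks: 66→7, 22→1.5, 24→3, 38→4, 48→5
Mean rank = (7 + 1.5 + 3 + 4 + 5) / 5 = 4.10

4.10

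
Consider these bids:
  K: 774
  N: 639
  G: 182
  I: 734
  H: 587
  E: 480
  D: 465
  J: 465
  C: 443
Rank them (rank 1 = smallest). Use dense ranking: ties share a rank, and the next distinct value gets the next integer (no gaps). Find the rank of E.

4

Sorted (ascending): 182, 443, 465, 465, 480, 587, 639, 734, 774
The 2 values of 465 share dense rank 3.
Remaining distinct values take the next consecutive integers.
E has value 480 → rank 4.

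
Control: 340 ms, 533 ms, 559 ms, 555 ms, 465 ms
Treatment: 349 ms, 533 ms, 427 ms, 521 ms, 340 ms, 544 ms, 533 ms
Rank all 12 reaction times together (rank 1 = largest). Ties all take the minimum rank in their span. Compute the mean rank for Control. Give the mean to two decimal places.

Sorted (descending): 559, 555, 544, 533, 533, 533, 521, 465, 427, 349, 340, 340
The 3 values of 533 occupy positions 4–6 → each gets rank 4.
The 2 values of 340 occupy positions 11–12 → each gets rank 11.
Control values → pooled ranks: 340→11, 533→4, 559→1, 555→2, 465→8
Mean rank = (11 + 4 + 1 + 2 + 8) / 5 = 5.20

5.20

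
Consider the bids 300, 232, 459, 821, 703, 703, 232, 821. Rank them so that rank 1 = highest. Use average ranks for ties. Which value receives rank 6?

300

Sorted (descending): 821, 821, 703, 703, 459, 300, 232, 232
The 2 values of 821 occupy positions 1–2 → average rank (1+2)/2 = 1.5.
The 2 values of 703 occupy positions 3–4 → average rank (3+4)/2 = 3.5.
The 2 values of 232 occupy positions 7–8 → average rank (7+8)/2 = 7.5.
Rank 6 → value 300.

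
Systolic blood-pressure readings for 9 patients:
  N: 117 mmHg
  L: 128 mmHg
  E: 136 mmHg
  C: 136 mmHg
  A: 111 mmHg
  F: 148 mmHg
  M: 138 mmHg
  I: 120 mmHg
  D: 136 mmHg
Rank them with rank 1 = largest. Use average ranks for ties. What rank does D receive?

Sorted (descending): 148, 138, 136, 136, 136, 128, 120, 117, 111
The 3 values of 136 occupy positions 3–5 → average rank 4.
D has value 136 mmHg → rank 4.

4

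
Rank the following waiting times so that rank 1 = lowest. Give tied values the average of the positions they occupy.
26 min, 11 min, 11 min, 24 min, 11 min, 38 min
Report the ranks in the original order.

Sorted (ascending): 11, 11, 11, 24, 26, 38
The 3 values of 11 occupy positions 1–3 → average rank 2.

5, 2, 2, 4, 2, 6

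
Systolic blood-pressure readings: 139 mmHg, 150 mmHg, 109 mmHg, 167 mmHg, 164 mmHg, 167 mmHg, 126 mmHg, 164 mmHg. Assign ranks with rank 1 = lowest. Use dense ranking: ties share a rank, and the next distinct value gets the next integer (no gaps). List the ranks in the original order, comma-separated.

Sorted (ascending): 109, 126, 139, 150, 164, 164, 167, 167
The 2 values of 164 share dense rank 5.
The 2 values of 167 share dense rank 6.
Remaining distinct values take the next consecutive integers.

3, 4, 1, 6, 5, 6, 2, 5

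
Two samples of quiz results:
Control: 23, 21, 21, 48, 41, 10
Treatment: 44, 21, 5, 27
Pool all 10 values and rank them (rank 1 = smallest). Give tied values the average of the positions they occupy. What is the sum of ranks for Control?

Sorted (ascending): 5, 10, 21, 21, 21, 23, 27, 41, 44, 48
The 3 values of 21 occupy positions 3–5 → average rank 4.
Control values → pooled ranks: 23→6, 21→4, 21→4, 48→10, 41→8, 10→2
Rank sum = 6 + 4 + 4 + 10 + 8 + 2 = 34

34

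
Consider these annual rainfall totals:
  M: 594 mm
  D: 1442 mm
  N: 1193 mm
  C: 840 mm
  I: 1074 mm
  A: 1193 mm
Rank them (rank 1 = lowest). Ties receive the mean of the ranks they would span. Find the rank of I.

3

Sorted (ascending): 594, 840, 1074, 1193, 1193, 1442
The 2 values of 1193 occupy positions 4–5 → average rank (4+5)/2 = 4.5.
I has value 1074 mm → rank 3.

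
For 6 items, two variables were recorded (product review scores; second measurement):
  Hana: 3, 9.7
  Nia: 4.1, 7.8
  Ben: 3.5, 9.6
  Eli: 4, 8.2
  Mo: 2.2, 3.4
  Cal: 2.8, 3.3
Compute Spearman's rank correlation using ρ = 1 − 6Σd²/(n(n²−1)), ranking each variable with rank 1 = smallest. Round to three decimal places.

0.371

Ranks of variable 1: 3, 6, 4, 5, 1, 2
Ranks of variable 2: 6, 3, 5, 4, 2, 1
d = r₁ − r₂: -3, 3, -1, 1, -1, 1
d²: 9, 9, 1, 1, 1, 1; Σd² = 22
ρ = 1 − 6·22/(6·35) = 1 − 132/210 = 0.371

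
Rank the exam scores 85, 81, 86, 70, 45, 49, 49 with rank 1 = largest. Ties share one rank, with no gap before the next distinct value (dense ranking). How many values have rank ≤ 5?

Sorted (descending): 86, 85, 81, 70, 49, 49, 45
The 2 values of 49 share dense rank 5.
Remaining distinct values take the next consecutive integers.
Ranks ≤ 5: {1, 2, 3, 4, 5, 5} → 6 values.

6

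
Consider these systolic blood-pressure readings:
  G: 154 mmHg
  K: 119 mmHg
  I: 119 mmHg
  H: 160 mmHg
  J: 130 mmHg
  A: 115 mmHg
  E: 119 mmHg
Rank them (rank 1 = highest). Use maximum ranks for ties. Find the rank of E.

Sorted (descending): 160, 154, 130, 119, 119, 119, 115
The 3 values of 119 occupy positions 4–6 → each gets rank 6.
E has value 119 mmHg → rank 6.

6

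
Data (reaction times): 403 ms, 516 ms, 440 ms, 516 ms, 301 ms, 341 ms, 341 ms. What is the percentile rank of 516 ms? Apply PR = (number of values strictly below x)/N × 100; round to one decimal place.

71.4

N = 7.
Strictly below 516: 5. Equal to 516: 2.
PR = 5/7 × 100 = 71.4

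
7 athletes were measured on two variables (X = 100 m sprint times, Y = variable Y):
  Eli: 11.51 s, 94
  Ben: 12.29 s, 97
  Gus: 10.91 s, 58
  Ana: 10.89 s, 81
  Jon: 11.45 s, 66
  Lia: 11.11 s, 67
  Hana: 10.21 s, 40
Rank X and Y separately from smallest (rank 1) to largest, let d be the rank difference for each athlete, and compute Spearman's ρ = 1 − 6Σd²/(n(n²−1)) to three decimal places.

Ranks of variable 1: 6, 7, 3, 2, 5, 4, 1
Ranks of variable 2: 6, 7, 2, 5, 3, 4, 1
d = r₁ − r₂: 0, 0, 1, -3, 2, 0, 0
d²: 0, 0, 1, 9, 4, 0, 0; Σd² = 14
ρ = 1 − 6·14/(7·48) = 1 − 84/336 = 0.750

0.750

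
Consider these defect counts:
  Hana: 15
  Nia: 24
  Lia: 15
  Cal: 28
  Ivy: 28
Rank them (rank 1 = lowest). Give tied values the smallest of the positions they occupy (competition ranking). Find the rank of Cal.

Sorted (ascending): 15, 15, 24, 28, 28
The 2 values of 15 occupy positions 1–2 → each gets rank 1.
The 2 values of 28 occupy positions 4–5 → each gets rank 4.
Cal has value 28 → rank 4.

4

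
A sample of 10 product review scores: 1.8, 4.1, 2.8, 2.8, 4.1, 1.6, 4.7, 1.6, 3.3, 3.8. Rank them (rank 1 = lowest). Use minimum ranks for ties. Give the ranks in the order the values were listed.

Sorted (ascending): 1.6, 1.6, 1.8, 2.8, 2.8, 3.3, 3.8, 4.1, 4.1, 4.7
The 2 values of 1.6 occupy positions 1–2 → each gets rank 1.
The 2 values of 2.8 occupy positions 4–5 → each gets rank 4.
The 2 values of 4.1 occupy positions 8–9 → each gets rank 8.

3, 8, 4, 4, 8, 1, 10, 1, 6, 7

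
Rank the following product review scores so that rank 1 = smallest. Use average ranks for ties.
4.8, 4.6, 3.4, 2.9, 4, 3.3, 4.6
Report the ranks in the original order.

7, 5.5, 3, 1, 4, 2, 5.5

Sorted (ascending): 2.9, 3.3, 3.4, 4, 4.6, 4.6, 4.8
The 2 values of 4.6 occupy positions 5–6 → average rank (5+6)/2 = 5.5.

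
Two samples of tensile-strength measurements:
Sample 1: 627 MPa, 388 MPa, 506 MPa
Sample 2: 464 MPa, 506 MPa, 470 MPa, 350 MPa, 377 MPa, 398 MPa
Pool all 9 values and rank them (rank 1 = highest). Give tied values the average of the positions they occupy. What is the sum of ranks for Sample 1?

10.5

Sorted (descending): 627, 506, 506, 470, 464, 398, 388, 377, 350
The 2 values of 506 occupy positions 2–3 → average rank (2+3)/2 = 2.5.
Sample 1 values → pooled ranks: 627→1, 388→7, 506→2.5
Rank sum = 1 + 7 + 2.5 = 10.5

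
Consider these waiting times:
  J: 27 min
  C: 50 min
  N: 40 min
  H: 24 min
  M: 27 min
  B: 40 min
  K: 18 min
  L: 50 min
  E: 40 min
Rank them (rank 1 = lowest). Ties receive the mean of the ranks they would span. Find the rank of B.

Sorted (ascending): 18, 24, 27, 27, 40, 40, 40, 50, 50
The 2 values of 27 occupy positions 3–4 → average rank (3+4)/2 = 3.5.
The 3 values of 40 occupy positions 5–7 → average rank 6.
The 2 values of 50 occupy positions 8–9 → average rank (8+9)/2 = 8.5.
B has value 40 min → rank 6.

6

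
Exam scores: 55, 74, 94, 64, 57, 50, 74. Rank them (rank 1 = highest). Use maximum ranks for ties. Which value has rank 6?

55

Sorted (descending): 94, 74, 74, 64, 57, 55, 50
The 2 values of 74 occupy positions 2–3 → each gets rank 3.
Rank 6 → value 55.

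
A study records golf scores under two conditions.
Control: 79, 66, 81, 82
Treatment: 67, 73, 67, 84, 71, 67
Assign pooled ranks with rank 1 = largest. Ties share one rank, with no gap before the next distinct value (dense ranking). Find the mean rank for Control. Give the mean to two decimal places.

4.25

Sorted (descending): 84, 82, 81, 79, 73, 71, 67, 67, 67, 66
The 3 values of 67 share dense rank 7.
Remaining distinct values take the next consecutive integers.
Control values → pooled ranks: 79→4, 66→8, 81→3, 82→2
Mean rank = (4 + 8 + 3 + 2) / 4 = 4.25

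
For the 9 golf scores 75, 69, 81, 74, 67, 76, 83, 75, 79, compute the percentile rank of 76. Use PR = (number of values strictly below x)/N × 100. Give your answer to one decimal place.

55.6

N = 9.
Strictly below 76: 5. Equal to 76: 1.
PR = 5/9 × 100 = 55.6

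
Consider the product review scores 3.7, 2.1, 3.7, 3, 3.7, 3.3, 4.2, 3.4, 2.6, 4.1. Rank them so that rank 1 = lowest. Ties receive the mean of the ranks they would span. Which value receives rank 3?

Sorted (ascending): 2.1, 2.6, 3, 3.3, 3.4, 3.7, 3.7, 3.7, 4.1, 4.2
The 3 values of 3.7 occupy positions 6–8 → average rank 7.
Rank 3 → value 3.

3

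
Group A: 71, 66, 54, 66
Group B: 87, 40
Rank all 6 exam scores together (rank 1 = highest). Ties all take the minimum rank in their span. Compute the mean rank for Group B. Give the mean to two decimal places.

Sorted (descending): 87, 71, 66, 66, 54, 40
The 2 values of 66 occupy positions 3–4 → each gets rank 3.
Group B values → pooled ranks: 87→1, 40→6
Mean rank = (1 + 6) / 2 = 3.50

3.50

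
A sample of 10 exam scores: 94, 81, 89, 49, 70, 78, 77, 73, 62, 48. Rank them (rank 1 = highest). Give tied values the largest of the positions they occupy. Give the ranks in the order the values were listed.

Sorted (descending): 94, 89, 81, 78, 77, 73, 70, 62, 49, 48
No ties — each value takes its position as its rank.

1, 3, 2, 9, 7, 4, 5, 6, 8, 10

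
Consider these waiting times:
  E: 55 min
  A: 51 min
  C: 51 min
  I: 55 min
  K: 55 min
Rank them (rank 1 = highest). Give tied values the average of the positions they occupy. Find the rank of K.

Sorted (descending): 55, 55, 55, 51, 51
The 3 values of 55 occupy positions 1–3 → average rank 2.
The 2 values of 51 occupy positions 4–5 → average rank (4+5)/2 = 4.5.
K has value 55 min → rank 2.

2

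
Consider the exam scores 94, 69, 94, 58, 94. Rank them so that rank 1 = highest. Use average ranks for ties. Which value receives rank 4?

69

Sorted (descending): 94, 94, 94, 69, 58
The 3 values of 94 occupy positions 1–3 → average rank 2.
Rank 4 → value 69.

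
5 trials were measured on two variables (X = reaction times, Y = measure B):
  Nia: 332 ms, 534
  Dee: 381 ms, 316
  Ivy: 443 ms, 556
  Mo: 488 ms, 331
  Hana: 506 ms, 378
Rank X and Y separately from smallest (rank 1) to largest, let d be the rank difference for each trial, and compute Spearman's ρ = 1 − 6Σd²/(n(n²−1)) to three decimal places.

-0.100

Ranks of variable 1: 1, 2, 3, 4, 5
Ranks of variable 2: 4, 1, 5, 2, 3
d = r₁ − r₂: -3, 1, -2, 2, 2
d²: 9, 1, 4, 4, 4; Σd² = 22
ρ = 1 − 6·22/(5·24) = 1 − 132/120 = -0.100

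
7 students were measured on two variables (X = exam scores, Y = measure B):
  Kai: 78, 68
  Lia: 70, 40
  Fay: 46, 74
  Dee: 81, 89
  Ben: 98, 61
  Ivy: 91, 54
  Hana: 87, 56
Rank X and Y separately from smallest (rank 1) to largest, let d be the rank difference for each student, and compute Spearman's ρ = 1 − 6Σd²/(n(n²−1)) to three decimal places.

Ranks of variable 1: 3, 2, 1, 4, 7, 6, 5
Ranks of variable 2: 5, 1, 6, 7, 4, 2, 3
d = r₁ − r₂: -2, 1, -5, -3, 3, 4, 2
d²: 4, 1, 25, 9, 9, 16, 4; Σd² = 68
ρ = 1 − 6·68/(7·48) = 1 − 408/336 = -0.214

-0.214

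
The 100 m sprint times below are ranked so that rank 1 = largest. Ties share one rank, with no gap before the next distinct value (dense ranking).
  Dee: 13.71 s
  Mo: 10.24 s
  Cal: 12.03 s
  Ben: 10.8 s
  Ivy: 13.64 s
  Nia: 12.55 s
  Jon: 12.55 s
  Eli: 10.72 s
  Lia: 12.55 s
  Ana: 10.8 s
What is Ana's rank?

Sorted (descending): 13.71, 13.64, 12.55, 12.55, 12.55, 12.03, 10.8, 10.8, 10.72, 10.24
The 3 values of 12.55 share dense rank 3.
The 2 values of 10.8 share dense rank 5.
Remaining distinct values take the next consecutive integers.
Ana has value 10.8 s → rank 5.

5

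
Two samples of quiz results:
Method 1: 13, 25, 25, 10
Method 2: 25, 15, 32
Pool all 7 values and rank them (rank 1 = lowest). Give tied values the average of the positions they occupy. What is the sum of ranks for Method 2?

15

Sorted (ascending): 10, 13, 15, 25, 25, 25, 32
The 3 values of 25 occupy positions 4–6 → average rank 5.
Method 2 values → pooled ranks: 25→5, 15→3, 32→7
Rank sum = 5 + 3 + 7 = 15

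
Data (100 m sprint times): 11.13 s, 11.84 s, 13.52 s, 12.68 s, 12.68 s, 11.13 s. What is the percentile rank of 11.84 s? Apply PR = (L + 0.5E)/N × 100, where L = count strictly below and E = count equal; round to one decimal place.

N = 6.
Strictly below 11.84: 2. Equal to 11.84: 1.
PR = (2 + 0.5·1)/6 × 100 = 41.7

41.7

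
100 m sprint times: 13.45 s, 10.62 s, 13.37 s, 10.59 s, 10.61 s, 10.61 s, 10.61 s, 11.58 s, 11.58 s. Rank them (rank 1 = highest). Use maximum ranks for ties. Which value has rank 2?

Sorted (descending): 13.45, 13.37, 11.58, 11.58, 10.62, 10.61, 10.61, 10.61, 10.59
The 2 values of 11.58 occupy positions 3–4 → each gets rank 4.
The 3 values of 10.61 occupy positions 6–8 → each gets rank 8.
Rank 2 → value 13.37.

13.37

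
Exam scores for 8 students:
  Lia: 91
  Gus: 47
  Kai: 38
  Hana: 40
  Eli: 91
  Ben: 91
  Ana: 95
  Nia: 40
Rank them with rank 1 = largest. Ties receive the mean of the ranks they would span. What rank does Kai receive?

8

Sorted (descending): 95, 91, 91, 91, 47, 40, 40, 38
The 3 values of 91 occupy positions 2–4 → average rank 3.
The 2 values of 40 occupy positions 6–7 → average rank (6+7)/2 = 6.5.
Kai has value 38 → rank 8.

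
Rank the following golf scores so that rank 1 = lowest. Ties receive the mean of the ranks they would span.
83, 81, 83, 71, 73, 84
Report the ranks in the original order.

Sorted (ascending): 71, 73, 81, 83, 83, 84
The 2 values of 83 occupy positions 4–5 → average rank (4+5)/2 = 4.5.

4.5, 3, 4.5, 1, 2, 6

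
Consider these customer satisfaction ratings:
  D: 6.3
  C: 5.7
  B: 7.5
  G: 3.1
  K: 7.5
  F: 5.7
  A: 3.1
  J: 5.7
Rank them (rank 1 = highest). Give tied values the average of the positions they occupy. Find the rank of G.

7.5

Sorted (descending): 7.5, 7.5, 6.3, 5.7, 5.7, 5.7, 3.1, 3.1
The 2 values of 7.5 occupy positions 1–2 → average rank (1+2)/2 = 1.5.
The 3 values of 5.7 occupy positions 4–6 → average rank 5.
The 2 values of 3.1 occupy positions 7–8 → average rank (7+8)/2 = 7.5.
G has value 3.1 → rank 7.5.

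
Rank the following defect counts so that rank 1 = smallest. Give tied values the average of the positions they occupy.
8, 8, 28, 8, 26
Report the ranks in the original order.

Sorted (ascending): 8, 8, 8, 26, 28
The 3 values of 8 occupy positions 1–3 → average rank 2.

2, 2, 5, 2, 4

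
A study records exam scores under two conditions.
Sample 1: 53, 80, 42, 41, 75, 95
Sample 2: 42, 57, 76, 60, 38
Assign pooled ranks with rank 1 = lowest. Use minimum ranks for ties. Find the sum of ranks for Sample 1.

Sorted (ascending): 38, 41, 42, 42, 53, 57, 60, 75, 76, 80, 95
The 2 values of 42 occupy positions 3–4 → each gets rank 3.
Sample 1 values → pooled ranks: 53→5, 80→10, 42→3, 41→2, 75→8, 95→11
Rank sum = 5 + 10 + 3 + 2 + 8 + 11 = 39

39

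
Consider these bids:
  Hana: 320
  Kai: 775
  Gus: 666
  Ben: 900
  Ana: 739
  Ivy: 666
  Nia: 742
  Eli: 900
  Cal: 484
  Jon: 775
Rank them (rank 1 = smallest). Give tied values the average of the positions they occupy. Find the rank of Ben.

Sorted (ascending): 320, 484, 666, 666, 739, 742, 775, 775, 900, 900
The 2 values of 666 occupy positions 3–4 → average rank (3+4)/2 = 3.5.
The 2 values of 775 occupy positions 7–8 → average rank (7+8)/2 = 7.5.
The 2 values of 900 occupy positions 9–10 → average rank (9+10)/2 = 9.5.
Ben has value 900 → rank 9.5.

9.5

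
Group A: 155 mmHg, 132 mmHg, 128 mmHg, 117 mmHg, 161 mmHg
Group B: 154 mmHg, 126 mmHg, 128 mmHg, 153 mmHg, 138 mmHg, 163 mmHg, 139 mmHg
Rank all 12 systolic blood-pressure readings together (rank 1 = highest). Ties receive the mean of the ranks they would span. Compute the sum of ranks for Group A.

Sorted (descending): 163, 161, 155, 154, 153, 139, 138, 132, 128, 128, 126, 117
The 2 values of 128 occupy positions 9–10 → average rank (9+10)/2 = 9.5.
Group A values → pooled ranks: 155→3, 132→8, 128→9.5, 117→12, 161→2
Rank sum = 3 + 8 + 9.5 + 12 + 2 = 34.5

34.5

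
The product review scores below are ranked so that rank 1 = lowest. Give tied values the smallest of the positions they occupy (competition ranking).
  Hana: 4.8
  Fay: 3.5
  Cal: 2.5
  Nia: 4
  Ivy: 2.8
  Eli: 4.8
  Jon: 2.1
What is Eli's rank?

Sorted (ascending): 2.1, 2.5, 2.8, 3.5, 4, 4.8, 4.8
The 2 values of 4.8 occupy positions 6–7 → each gets rank 6.
Eli has value 4.8 → rank 6.

6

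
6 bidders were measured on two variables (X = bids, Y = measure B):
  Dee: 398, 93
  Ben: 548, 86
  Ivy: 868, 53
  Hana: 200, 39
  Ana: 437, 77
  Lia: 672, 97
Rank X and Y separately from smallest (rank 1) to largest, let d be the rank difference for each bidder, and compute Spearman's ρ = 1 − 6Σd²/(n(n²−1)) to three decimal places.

Ranks of variable 1: 2, 4, 6, 1, 3, 5
Ranks of variable 2: 5, 4, 2, 1, 3, 6
d = r₁ − r₂: -3, 0, 4, 0, 0, -1
d²: 9, 0, 16, 0, 0, 1; Σd² = 26
ρ = 1 − 6·26/(6·35) = 1 − 156/210 = 0.257

0.257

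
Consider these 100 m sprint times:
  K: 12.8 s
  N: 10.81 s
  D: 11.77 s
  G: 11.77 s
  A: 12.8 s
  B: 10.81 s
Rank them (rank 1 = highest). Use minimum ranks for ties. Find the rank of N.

5

Sorted (descending): 12.8, 12.8, 11.77, 11.77, 10.81, 10.81
The 2 values of 12.8 occupy positions 1–2 → each gets rank 1.
The 2 values of 11.77 occupy positions 3–4 → each gets rank 3.
The 2 values of 10.81 occupy positions 5–6 → each gets rank 5.
N has value 10.81 s → rank 5.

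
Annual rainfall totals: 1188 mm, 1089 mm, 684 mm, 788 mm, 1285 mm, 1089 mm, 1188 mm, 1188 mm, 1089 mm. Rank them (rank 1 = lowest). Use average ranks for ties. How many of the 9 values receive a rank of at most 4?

Sorted (ascending): 684, 788, 1089, 1089, 1089, 1188, 1188, 1188, 1285
The 3 values of 1089 occupy positions 3–5 → average rank 4.
The 3 values of 1188 occupy positions 6–8 → average rank 7.
Ranks ≤ 4: {1, 2, 4, 4, 4} → 5 values.

5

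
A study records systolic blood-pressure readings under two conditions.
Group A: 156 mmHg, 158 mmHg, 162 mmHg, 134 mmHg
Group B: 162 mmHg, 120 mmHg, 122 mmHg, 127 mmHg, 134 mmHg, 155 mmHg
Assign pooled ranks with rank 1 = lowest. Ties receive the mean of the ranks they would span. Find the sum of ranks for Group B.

Sorted (ascending): 120, 122, 127, 134, 134, 155, 156, 158, 162, 162
The 2 values of 134 occupy positions 4–5 → average rank (4+5)/2 = 4.5.
The 2 values of 162 occupy positions 9–10 → average rank (9+10)/2 = 9.5.
Group B values → pooled ranks: 162→9.5, 120→1, 122→2, 127→3, 134→4.5, 155→6
Rank sum = 9.5 + 1 + 2 + 3 + 4.5 + 6 = 26

26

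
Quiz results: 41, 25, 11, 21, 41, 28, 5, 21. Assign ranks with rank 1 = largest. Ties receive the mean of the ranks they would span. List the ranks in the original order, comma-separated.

Sorted (descending): 41, 41, 28, 25, 21, 21, 11, 5
The 2 values of 41 occupy positions 1–2 → average rank (1+2)/2 = 1.5.
The 2 values of 21 occupy positions 5–6 → average rank (5+6)/2 = 5.5.

1.5, 4, 7, 5.5, 1.5, 3, 8, 5.5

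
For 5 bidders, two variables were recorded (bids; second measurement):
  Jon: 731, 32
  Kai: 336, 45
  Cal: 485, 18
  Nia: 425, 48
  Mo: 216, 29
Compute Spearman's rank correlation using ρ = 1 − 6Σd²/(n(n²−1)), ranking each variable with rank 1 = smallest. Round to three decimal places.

Ranks of variable 1: 5, 2, 4, 3, 1
Ranks of variable 2: 3, 4, 1, 5, 2
d = r₁ − r₂: 2, -2, 3, -2, -1
d²: 4, 4, 9, 4, 1; Σd² = 22
ρ = 1 − 6·22/(5·24) = 1 − 132/120 = -0.100

-0.100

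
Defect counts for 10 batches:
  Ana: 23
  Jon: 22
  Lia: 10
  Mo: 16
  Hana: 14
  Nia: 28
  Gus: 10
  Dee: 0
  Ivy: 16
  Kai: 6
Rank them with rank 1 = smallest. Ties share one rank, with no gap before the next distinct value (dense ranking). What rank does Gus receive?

3

Sorted (ascending): 0, 6, 10, 10, 14, 16, 16, 22, 23, 28
The 2 values of 10 share dense rank 3.
The 2 values of 16 share dense rank 5.
Remaining distinct values take the next consecutive integers.
Gus has value 10 → rank 3.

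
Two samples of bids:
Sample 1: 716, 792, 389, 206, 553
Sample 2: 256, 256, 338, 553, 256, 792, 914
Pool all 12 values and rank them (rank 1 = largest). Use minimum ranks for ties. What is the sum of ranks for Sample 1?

Sorted (descending): 914, 792, 792, 716, 553, 553, 389, 338, 256, 256, 256, 206
The 2 values of 792 occupy positions 2–3 → each gets rank 2.
The 2 values of 553 occupy positions 5–6 → each gets rank 5.
The 3 values of 256 occupy positions 9–11 → each gets rank 9.
Sample 1 values → pooled ranks: 716→4, 792→2, 389→7, 206→12, 553→5
Rank sum = 4 + 2 + 7 + 12 + 5 = 30

30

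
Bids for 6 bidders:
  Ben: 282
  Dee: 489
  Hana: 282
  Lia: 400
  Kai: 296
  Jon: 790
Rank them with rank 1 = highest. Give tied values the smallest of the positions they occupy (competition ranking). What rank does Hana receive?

Sorted (descending): 790, 489, 400, 296, 282, 282
The 2 values of 282 occupy positions 5–6 → each gets rank 5.
Hana has value 282 → rank 5.

5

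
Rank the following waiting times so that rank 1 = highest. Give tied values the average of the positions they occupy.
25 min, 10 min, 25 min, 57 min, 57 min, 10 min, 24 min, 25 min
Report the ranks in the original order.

4, 7.5, 4, 1.5, 1.5, 7.5, 6, 4

Sorted (descending): 57, 57, 25, 25, 25, 24, 10, 10
The 2 values of 57 occupy positions 1–2 → average rank (1+2)/2 = 1.5.
The 3 values of 25 occupy positions 3–5 → average rank 4.
The 2 values of 10 occupy positions 7–8 → average rank (7+8)/2 = 7.5.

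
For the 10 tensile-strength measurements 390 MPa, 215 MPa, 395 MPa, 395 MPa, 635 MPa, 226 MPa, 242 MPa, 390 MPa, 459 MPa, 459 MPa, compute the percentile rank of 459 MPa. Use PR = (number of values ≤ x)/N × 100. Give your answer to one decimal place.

N = 10.
Strictly below 459: 7. Equal to 459: 2.
PR = 9/10 × 100 = 90.0

90.0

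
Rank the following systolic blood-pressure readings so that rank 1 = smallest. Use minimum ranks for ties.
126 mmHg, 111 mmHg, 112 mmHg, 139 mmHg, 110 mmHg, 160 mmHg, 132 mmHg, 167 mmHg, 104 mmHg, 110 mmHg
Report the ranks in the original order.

6, 4, 5, 8, 2, 9, 7, 10, 1, 2

Sorted (ascending): 104, 110, 110, 111, 112, 126, 132, 139, 160, 167
The 2 values of 110 occupy positions 2–3 → each gets rank 2.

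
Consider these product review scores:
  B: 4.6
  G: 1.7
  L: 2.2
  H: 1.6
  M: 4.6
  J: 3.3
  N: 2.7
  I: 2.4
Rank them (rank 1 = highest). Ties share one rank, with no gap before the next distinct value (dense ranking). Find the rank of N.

3

Sorted (descending): 4.6, 4.6, 3.3, 2.7, 2.4, 2.2, 1.7, 1.6
The 2 values of 4.6 share dense rank 1.
Remaining distinct values take the next consecutive integers.
N has value 2.7 → rank 3.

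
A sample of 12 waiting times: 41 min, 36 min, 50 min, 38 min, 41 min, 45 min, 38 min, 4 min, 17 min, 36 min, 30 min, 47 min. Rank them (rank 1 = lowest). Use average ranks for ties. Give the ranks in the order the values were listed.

Sorted (ascending): 4, 17, 30, 36, 36, 38, 38, 41, 41, 45, 47, 50
The 2 values of 36 occupy positions 4–5 → average rank (4+5)/2 = 4.5.
The 2 values of 38 occupy positions 6–7 → average rank (6+7)/2 = 6.5.
The 2 values of 41 occupy positions 8–9 → average rank (8+9)/2 = 8.5.

8.5, 4.5, 12, 6.5, 8.5, 10, 6.5, 1, 2, 4.5, 3, 11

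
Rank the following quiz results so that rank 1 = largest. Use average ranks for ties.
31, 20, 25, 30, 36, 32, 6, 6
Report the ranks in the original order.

3, 6, 5, 4, 1, 2, 7.5, 7.5

Sorted (descending): 36, 32, 31, 30, 25, 20, 6, 6
The 2 values of 6 occupy positions 7–8 → average rank (7+8)/2 = 7.5.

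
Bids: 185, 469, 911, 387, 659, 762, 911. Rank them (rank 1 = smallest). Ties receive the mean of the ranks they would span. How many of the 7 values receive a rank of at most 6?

Sorted (ascending): 185, 387, 469, 659, 762, 911, 911
The 2 values of 911 occupy positions 6–7 → average rank (6+7)/2 = 6.5.
Ranks ≤ 6: {1, 2, 3, 4, 5} → 5 values.

5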